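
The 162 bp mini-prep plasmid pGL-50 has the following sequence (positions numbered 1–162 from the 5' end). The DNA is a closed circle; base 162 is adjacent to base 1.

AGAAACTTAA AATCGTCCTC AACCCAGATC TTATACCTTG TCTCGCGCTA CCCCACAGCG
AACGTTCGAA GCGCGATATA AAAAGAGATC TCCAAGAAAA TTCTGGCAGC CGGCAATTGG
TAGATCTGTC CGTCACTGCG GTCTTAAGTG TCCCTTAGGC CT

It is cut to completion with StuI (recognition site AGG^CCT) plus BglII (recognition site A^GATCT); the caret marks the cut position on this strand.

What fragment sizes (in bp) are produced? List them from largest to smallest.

The StuI site (AGGCCT) starts at position 157.
StuI cuts after base 3 of each site, so after position 159.
BglII sites (AGATCT) start at positions 26, 86, 122.
BglII cuts after the first base of each site, so after positions 26, 86, 122.
Combined cut positions: 26, 86, 122, 159.
Circular molecule, 4 cuts → 4 fragments:
  27–86 → 60 bp
  87–122 → 36 bp
  123–159 → 37 bp
  160–162 then 1–26 → 3 + 26 = 29 bp
Sorted largest to smallest: 60, 37, 36, 29 bp.

60, 37, 36, 29 bp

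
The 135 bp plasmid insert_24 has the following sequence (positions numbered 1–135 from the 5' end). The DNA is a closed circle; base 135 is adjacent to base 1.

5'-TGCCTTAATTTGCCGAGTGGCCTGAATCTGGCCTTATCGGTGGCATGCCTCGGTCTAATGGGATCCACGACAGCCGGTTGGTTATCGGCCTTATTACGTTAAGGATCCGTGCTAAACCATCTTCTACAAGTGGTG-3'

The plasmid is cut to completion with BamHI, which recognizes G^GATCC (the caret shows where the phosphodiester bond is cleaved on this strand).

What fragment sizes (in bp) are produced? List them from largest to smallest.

BamHI sites (GGATCC) start at positions 61, 103.
BamHI cuts after the first base of each site, so after positions 61, 103.
Circular molecule, 2 cuts → 2 fragments:
  62–103 → 42 bp
  104–135 then 1–61 → 32 + 61 = 93 bp
Sorted largest to smallest: 93, 42 bp.

93, 42 bp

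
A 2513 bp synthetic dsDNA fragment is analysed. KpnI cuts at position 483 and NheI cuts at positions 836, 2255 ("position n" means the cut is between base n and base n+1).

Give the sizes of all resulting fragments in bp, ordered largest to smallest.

Combined cut positions (sorted): 483, 836, 2255.
Linear molecule, 3 cuts → 4 fragments:
  483 − 0 = 483 bp
  836 − 483 = 353 bp
  2255 − 836 = 1419 bp
  2513 − 2255 = 258 bp
Sorted largest to smallest: 1419, 483, 353, 258 bp.

1419, 483, 353, 258 bp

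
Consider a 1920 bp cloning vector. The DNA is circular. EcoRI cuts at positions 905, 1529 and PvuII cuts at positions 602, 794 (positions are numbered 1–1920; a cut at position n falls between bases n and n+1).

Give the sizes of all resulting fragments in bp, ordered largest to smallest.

Combined cut positions (sorted): 602, 794, 905, 1529.
Circular molecule, 4 cuts → 4 fragments:
  794 − 602 = 192 bp
  905 − 794 = 111 bp
  1529 − 905 = 624 bp
  wrap: 1920 − 1529 + 602 = 993 bp
Sorted largest to smallest: 993, 624, 192, 111 bp.

993, 624, 192, 111 bp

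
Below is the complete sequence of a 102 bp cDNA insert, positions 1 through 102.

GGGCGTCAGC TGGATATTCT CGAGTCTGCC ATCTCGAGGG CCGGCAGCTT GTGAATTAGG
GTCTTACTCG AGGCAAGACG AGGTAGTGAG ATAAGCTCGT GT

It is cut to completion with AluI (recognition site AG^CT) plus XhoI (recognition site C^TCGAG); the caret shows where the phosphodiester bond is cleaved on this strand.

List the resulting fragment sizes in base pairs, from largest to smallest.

28, 20, 14, 14, 10, 9, 7 bp

AluI sites (AGCT) start at positions 8, 46, 94.
AluI cuts after base 2 of each site, so after positions 9, 47, 95.
XhoI sites (CTCGAG) start at positions 19, 33, 67.
XhoI cuts after the first base of each site, so after positions 19, 33, 67.
Combined cut positions: 9, 19, 33, 47, 67, 95.
Linear molecule, 6 cuts → 7 fragments:
  1–9 → 9 bp
  10–19 → 10 bp
  20–33 → 14 bp
  34–47 → 14 bp
  48–67 → 20 bp
  68–95 → 28 bp
  96–102 → 7 bp
Sorted largest to smallest: 28, 20, 14, 14, 10, 9, 7 bp.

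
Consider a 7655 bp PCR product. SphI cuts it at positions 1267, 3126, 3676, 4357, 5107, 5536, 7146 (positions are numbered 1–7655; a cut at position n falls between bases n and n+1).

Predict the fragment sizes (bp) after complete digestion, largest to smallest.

Linear molecule, 7 cuts → 8 fragments:
  1267 − 0 = 1267 bp
  3126 − 1267 = 1859 bp
  3676 − 3126 = 550 bp
  4357 − 3676 = 681 bp
  5107 − 4357 = 750 bp
  5536 − 5107 = 429 bp
  7146 − 5536 = 1610 bp
  7655 − 7146 = 509 bp
Sorted largest to smallest: 1859, 1610, 1267, 750, 681, 550, 509, 429 bp.

1859, 1610, 1267, 750, 681, 550, 509, 429 bp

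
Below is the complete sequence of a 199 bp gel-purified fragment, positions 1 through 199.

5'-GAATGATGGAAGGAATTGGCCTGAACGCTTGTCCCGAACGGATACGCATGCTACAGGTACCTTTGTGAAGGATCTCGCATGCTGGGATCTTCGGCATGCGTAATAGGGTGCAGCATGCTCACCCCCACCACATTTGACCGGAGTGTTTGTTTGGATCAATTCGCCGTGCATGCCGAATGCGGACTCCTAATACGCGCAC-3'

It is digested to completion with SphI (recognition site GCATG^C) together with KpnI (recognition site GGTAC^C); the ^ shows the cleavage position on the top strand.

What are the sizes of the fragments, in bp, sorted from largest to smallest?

SphI sites (GCATGC) start at positions 46, 77, 94, 113, 168.
SphI cuts after base 5 of each site (before the last base), so after positions 50, 81, 98, 117, 172.
The KpnI site (GGTACC) starts at position 56.
KpnI cuts after base 5 of each site (before the last base), so after position 60.
Combined cut positions: 50, 60, 81, 98, 117, 172.
Linear molecule, 6 cuts → 7 fragments:
  1–50 → 50 bp
  51–60 → 10 bp
  61–81 → 21 bp
  82–98 → 17 bp
  99–117 → 19 bp
  118–172 → 55 bp
  173–199 → 27 bp
Sorted largest to smallest: 55, 50, 27, 21, 19, 17, 10 bp.

55, 50, 27, 21, 19, 17, 10 bp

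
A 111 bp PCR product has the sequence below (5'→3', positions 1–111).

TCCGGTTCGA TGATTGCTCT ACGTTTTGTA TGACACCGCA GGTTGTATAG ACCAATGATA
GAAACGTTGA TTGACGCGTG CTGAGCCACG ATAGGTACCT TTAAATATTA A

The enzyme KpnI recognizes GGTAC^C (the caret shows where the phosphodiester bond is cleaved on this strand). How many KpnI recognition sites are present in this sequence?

GGTACC occurs starting at position 94.
KpnI cuts at 1 site.

1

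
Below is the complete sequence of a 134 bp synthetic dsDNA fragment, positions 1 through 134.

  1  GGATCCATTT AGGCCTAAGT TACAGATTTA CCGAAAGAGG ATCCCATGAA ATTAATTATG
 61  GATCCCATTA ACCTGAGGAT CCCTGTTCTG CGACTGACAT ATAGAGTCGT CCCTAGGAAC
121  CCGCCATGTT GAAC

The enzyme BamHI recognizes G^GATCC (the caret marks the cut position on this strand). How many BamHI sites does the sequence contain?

GGATCC occurs starting at positions 1, 39, 60, 77.
BamHI cuts at 4 sites.

4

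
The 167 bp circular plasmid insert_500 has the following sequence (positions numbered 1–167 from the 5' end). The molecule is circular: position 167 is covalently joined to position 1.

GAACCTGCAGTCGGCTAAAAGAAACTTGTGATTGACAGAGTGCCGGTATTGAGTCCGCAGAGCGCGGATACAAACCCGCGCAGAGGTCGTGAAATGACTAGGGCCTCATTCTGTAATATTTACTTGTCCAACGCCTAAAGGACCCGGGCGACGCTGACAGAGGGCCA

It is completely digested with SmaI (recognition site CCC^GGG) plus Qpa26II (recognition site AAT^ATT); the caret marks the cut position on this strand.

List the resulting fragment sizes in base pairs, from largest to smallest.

139, 28 bp

The SmaI site (CCCGGG) starts at position 143.
SmaI cuts after base 3 of each site, so after position 145.
The Qpa26II site (AATATT) starts at position 115.
Qpa26II cuts after base 3 of each site, so after position 117.
Combined cut positions: 117, 145.
Circular molecule, 2 cuts → 2 fragments:
  118–145 → 28 bp
  146–167 then 1–117 → 22 + 117 = 139 bp
Sorted largest to smallest: 139, 28 bp.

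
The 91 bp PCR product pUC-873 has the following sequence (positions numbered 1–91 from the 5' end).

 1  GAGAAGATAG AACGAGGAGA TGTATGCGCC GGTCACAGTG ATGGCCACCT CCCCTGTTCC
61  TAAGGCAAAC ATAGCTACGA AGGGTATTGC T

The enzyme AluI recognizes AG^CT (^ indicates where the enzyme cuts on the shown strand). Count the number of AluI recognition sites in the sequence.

1

AGCT occurs starting at position 73.
AluI cuts at 1 site.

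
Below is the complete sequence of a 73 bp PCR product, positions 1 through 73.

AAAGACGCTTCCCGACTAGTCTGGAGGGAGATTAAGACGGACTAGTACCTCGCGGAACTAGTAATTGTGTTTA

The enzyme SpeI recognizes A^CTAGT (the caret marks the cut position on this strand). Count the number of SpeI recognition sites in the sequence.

ACTAGT occurs starting at positions 15, 41, 57.
SpeI cuts at 3 sites.

3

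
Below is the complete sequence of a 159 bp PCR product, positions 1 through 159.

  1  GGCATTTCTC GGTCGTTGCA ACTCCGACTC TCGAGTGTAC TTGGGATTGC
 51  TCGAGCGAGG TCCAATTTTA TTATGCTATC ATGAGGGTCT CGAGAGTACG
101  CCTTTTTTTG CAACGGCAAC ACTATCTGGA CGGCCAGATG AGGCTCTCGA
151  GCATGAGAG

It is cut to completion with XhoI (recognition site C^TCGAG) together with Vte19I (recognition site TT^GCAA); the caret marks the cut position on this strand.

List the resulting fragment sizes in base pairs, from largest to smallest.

39, 37, 20, 20, 17, 13, 13 bp

XhoI sites (CTCGAG) start at positions 30, 50, 89, 146.
XhoI cuts after the first base of each site, so after positions 30, 50, 89, 146.
Vte19I sites (TTGCAA) start at positions 16, 108.
Vte19I cuts after base 2 of each site, so after positions 17, 109.
Combined cut positions: 17, 30, 50, 89, 109, 146.
Linear molecule, 6 cuts → 7 fragments:
  1–17 → 17 bp
  18–30 → 13 bp
  31–50 → 20 bp
  51–89 → 39 bp
  90–109 → 20 bp
  110–146 → 37 bp
  147–159 → 13 bp
Sorted largest to smallest: 39, 37, 20, 20, 17, 13, 13 bp.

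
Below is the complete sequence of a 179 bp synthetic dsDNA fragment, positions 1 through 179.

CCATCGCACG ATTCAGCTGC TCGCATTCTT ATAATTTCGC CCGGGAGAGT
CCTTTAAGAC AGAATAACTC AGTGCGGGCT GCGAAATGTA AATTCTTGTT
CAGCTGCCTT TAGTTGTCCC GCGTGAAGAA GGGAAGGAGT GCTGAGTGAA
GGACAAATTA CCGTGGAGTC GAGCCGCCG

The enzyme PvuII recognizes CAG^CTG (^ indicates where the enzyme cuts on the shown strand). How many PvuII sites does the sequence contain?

CAGCTG occurs starting at positions 14, 101.
PvuII cuts at 2 sites.

2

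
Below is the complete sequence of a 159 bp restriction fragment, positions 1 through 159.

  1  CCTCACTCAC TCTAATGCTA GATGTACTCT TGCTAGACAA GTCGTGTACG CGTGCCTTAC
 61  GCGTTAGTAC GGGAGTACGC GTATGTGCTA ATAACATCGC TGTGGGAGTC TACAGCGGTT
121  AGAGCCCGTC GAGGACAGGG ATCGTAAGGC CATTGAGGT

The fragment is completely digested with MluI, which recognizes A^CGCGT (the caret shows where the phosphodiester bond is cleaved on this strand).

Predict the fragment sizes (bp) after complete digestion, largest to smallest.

MluI sites (ACGCGT) start at positions 48, 59, 77.
MluI cuts after the first base of each site, so after positions 48, 59, 77.
Linear molecule, 3 cuts → 4 fragments:
  1–48 → 48 bp
  49–59 → 11 bp
  60–77 → 18 bp
  78–159 → 82 bp
Sorted largest to smallest: 82, 48, 18, 11 bp.

82, 48, 18, 11 bp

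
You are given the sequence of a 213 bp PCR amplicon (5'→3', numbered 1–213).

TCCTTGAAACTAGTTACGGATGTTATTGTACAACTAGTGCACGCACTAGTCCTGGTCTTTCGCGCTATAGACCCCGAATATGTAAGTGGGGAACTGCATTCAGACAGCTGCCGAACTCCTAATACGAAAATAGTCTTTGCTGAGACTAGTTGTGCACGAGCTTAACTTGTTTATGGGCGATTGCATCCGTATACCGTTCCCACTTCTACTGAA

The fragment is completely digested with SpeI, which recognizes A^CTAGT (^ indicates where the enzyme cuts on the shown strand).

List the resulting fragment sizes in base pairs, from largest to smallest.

100, 68, 24, 12, 9 bp

SpeI sites (ACTAGT) start at positions 9, 33, 45, 145.
SpeI cuts after the first base of each site, so after positions 9, 33, 45, 145.
Linear molecule, 4 cuts → 5 fragments:
  1–9 → 9 bp
  10–33 → 24 bp
  34–45 → 12 bp
  46–145 → 100 bp
  146–213 → 68 bp
Sorted largest to smallest: 100, 68, 24, 12, 9 bp.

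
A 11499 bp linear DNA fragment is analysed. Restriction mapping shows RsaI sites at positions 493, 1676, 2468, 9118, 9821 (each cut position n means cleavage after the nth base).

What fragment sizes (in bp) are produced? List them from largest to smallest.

6650, 1678, 1183, 792, 703, 493 bp

Linear molecule, 5 cuts → 6 fragments:
  493 − 0 = 493 bp
  1676 − 493 = 1183 bp
  2468 − 1676 = 792 bp
  9118 − 2468 = 6650 bp
  9821 − 9118 = 703 bp
  11499 − 9821 = 1678 bp
Sorted largest to smallest: 6650, 1678, 1183, 792, 703, 493 bp.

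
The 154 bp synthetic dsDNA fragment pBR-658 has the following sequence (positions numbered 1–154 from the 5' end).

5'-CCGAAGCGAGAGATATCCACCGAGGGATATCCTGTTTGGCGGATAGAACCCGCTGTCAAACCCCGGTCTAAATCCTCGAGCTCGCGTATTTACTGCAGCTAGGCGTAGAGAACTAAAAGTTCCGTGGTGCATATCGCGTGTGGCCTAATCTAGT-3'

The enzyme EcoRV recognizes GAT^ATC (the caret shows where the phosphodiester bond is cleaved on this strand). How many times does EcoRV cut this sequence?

GATATC occurs starting at positions 12, 26.
EcoRV cuts at 2 sites.

2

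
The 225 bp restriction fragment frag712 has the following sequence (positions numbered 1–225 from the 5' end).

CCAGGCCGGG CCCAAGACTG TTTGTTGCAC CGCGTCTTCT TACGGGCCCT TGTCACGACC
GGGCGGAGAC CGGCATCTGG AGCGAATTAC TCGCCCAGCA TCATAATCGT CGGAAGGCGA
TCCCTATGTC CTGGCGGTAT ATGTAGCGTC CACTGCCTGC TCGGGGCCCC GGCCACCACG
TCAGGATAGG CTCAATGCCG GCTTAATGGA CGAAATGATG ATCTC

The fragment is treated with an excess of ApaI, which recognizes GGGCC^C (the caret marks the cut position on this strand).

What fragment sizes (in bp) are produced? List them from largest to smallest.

ApaI sites (GGGCCC) start at positions 8, 44, 164.
ApaI cuts after base 5 of each site (before the last base), so after positions 12, 48, 168.
Linear molecule, 3 cuts → 4 fragments:
  1–12 → 12 bp
  13–48 → 36 bp
  49–168 → 120 bp
  169–225 → 57 bp
Sorted largest to smallest: 120, 57, 36, 12 bp.

120, 57, 36, 12 bp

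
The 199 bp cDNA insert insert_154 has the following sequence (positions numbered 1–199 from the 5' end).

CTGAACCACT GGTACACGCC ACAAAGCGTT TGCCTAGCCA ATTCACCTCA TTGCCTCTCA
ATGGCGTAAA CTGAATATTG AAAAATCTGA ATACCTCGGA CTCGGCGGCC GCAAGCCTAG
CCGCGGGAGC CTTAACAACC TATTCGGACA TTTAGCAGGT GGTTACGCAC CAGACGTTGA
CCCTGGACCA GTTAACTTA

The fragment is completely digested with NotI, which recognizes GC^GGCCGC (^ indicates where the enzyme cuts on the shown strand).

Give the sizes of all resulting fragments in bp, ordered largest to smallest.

The NotI site (GCGGCCGC) starts at position 105.
NotI cuts after base 2 of each site, so after position 106.
Linear molecule, 1 cut → 2 fragments:
  1–106 → 106 bp
  107–199 → 93 bp
Sorted largest to smallest: 106, 93 bp.

106, 93 bp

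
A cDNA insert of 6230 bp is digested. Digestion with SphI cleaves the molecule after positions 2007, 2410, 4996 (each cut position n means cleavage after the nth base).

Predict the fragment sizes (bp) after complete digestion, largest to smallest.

Linear molecule, 3 cuts → 4 fragments:
  2007 − 0 = 2007 bp
  2410 − 2007 = 403 bp
  4996 − 2410 = 2586 bp
  6230 − 4996 = 1234 bp
Sorted largest to smallest: 2586, 2007, 1234, 403 bp.

2586, 2007, 1234, 403 bp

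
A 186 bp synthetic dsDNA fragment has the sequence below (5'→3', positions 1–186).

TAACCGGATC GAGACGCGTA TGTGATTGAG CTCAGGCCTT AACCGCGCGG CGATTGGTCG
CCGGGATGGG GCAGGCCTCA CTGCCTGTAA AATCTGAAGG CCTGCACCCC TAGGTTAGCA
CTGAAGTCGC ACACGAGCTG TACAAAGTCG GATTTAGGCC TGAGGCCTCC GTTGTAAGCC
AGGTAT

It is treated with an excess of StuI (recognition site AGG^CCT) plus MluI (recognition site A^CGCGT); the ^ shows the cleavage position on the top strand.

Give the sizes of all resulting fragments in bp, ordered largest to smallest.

58, 39, 25, 22, 21, 14, 7 bp

StuI sites (AGGCCT) start at positions 34, 73, 98, 156, 163.
StuI cuts after base 3 of each site, so after positions 36, 75, 100, 158, 165.
The MluI site (ACGCGT) starts at position 14.
MluI cuts after the first base of each site, so after position 14.
Combined cut positions: 14, 36, 75, 100, 158, 165.
Linear molecule, 6 cuts → 7 fragments:
  1–14 → 14 bp
  15–36 → 22 bp
  37–75 → 39 bp
  76–100 → 25 bp
  101–158 → 58 bp
  159–165 → 7 bp
  166–186 → 21 bp
Sorted largest to smallest: 58, 39, 25, 22, 21, 14, 7 bp.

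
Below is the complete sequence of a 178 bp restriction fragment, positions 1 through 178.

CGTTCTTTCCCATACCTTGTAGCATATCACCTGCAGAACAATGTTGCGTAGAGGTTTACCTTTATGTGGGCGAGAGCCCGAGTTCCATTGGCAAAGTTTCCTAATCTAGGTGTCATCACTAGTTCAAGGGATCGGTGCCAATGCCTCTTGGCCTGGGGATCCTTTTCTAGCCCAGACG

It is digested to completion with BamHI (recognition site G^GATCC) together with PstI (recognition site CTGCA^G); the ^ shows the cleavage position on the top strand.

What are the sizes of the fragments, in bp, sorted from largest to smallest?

The BamHI site (GGATCC) starts at position 157.
BamHI cuts after the first base of each site, so after position 157.
The PstI site (CTGCAG) starts at position 31.
PstI cuts after base 5 of each site (before the last base), so after position 35.
Combined cut positions: 35, 157.
Linear molecule, 2 cuts → 3 fragments:
  1–35 → 35 bp
  36–157 → 122 bp
  158–178 → 21 bp
Sorted largest to smallest: 122, 35, 21 bp.

122, 35, 21 bp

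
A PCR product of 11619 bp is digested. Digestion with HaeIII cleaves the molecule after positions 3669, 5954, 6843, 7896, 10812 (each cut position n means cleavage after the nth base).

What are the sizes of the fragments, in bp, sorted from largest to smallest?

Linear molecule, 5 cuts → 6 fragments:
  3669 − 0 = 3669 bp
  5954 − 3669 = 2285 bp
  6843 − 5954 = 889 bp
  7896 − 6843 = 1053 bp
  10812 − 7896 = 2916 bp
  11619 − 10812 = 807 bp
Sorted largest to smallest: 3669, 2916, 2285, 1053, 889, 807 bp.

3669, 2916, 2285, 1053, 889, 807 bp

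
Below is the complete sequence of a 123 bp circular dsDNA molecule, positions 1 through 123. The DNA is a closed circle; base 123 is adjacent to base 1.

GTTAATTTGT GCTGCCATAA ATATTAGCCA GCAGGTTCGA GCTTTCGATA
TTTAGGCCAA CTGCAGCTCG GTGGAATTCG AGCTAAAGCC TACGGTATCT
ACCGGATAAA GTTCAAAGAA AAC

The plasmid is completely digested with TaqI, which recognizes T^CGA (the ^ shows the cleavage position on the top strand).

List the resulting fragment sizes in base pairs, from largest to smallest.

82, 33, 8 bp

TaqI sites (TCGA) start at positions 37, 45, 78.
TaqI cuts after the first base of each site, so after positions 37, 45, 78.
Circular molecule, 3 cuts → 3 fragments:
  38–45 → 8 bp
  46–78 → 33 bp
  79–123 then 1–37 → 45 + 37 = 82 bp
Sorted largest to smallest: 82, 33, 8 bp.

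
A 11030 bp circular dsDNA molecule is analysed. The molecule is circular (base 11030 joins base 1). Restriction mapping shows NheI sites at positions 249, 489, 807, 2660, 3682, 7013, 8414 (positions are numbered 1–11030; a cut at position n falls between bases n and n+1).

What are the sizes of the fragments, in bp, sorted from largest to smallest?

Circular molecule, 7 cuts → 7 fragments:
  489 − 249 = 240 bp
  807 − 489 = 318 bp
  2660 − 807 = 1853 bp
  3682 − 2660 = 1022 bp
  7013 − 3682 = 3331 bp
  8414 − 7013 = 1401 bp
  wrap: 11030 − 8414 + 249 = 2865 bp
Sorted largest to smallest: 3331, 2865, 1853, 1401, 1022, 318, 240 bp.

3331, 2865, 1853, 1401, 1022, 318, 240 bp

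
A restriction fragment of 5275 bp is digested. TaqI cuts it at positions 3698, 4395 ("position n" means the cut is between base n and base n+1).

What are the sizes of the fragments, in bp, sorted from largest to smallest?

Linear molecule, 2 cuts → 3 fragments:
  3698 − 0 = 3698 bp
  4395 − 3698 = 697 bp
  5275 − 4395 = 880 bp
Sorted largest to smallest: 3698, 880, 697 bp.

3698, 880, 697 bp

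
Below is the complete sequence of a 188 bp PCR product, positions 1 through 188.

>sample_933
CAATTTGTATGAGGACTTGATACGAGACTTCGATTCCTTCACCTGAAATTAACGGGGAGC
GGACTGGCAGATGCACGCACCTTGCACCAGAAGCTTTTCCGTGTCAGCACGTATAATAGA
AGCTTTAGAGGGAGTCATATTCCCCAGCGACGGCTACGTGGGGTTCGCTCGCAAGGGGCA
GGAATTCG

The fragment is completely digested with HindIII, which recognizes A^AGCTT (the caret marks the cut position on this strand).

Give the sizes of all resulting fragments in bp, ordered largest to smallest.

91, 68, 29 bp

HindIII sites (AAGCTT) start at positions 91, 120.
HindIII cuts after the first base of each site, so after positions 91, 120.
Linear molecule, 2 cuts → 3 fragments:
  1–91 → 91 bp
  92–120 → 29 bp
  121–188 → 68 bp
Sorted largest to smallest: 91, 68, 29 bp.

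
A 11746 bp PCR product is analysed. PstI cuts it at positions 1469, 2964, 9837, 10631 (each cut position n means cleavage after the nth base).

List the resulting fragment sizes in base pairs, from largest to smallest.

Linear molecule, 4 cuts → 5 fragments:
  1469 − 0 = 1469 bp
  2964 − 1469 = 1495 bp
  9837 − 2964 = 6873 bp
  10631 − 9837 = 794 bp
  11746 − 10631 = 1115 bp
Sorted largest to smallest: 6873, 1495, 1469, 1115, 794 bp.

6873, 1495, 1469, 1115, 794 bp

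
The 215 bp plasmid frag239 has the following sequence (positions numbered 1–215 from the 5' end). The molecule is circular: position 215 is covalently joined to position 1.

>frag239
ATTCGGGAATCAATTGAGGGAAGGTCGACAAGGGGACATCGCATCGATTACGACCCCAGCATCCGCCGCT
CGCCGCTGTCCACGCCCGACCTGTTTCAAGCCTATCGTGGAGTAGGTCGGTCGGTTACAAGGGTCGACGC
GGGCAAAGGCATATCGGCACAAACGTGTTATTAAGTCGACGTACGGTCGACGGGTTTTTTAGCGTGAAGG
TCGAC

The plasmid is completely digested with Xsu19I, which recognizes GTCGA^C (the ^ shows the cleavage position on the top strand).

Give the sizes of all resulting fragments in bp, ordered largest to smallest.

Xsu19I sites (GTCGAC) start at positions 24, 133, 175, 186, 210.
Xsu19I cuts after base 5 of each site (before the last base), so after positions 28, 137, 179, 190, 214.
Circular molecule, 5 cuts → 5 fragments:
  29–137 → 109 bp
  138–179 → 42 bp
  180–190 → 11 bp
  191–214 → 24 bp
  215–215 then 1–28 → 1 + 28 = 29 bp
Sorted largest to smallest: 109, 42, 29, 24, 11 bp.

109, 42, 29, 24, 11 bp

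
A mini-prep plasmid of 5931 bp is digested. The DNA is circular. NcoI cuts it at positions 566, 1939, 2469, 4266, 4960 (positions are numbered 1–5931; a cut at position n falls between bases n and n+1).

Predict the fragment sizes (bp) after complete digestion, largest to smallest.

Circular molecule, 5 cuts → 5 fragments:
  1939 − 566 = 1373 bp
  2469 − 1939 = 530 bp
  4266 − 2469 = 1797 bp
  4960 − 4266 = 694 bp
  wrap: 5931 − 4960 + 566 = 1537 bp
Sorted largest to smallest: 1797, 1537, 1373, 694, 530 bp.

1797, 1537, 1373, 694, 530 bp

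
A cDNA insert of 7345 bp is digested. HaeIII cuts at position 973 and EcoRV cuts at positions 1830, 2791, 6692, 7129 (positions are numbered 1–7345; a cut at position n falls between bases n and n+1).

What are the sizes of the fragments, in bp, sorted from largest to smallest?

3901, 973, 961, 857, 437, 216 bp

Combined cut positions (sorted): 973, 1830, 2791, 6692, 7129.
Linear molecule, 5 cuts → 6 fragments:
  973 − 0 = 973 bp
  1830 − 973 = 857 bp
  2791 − 1830 = 961 bp
  6692 − 2791 = 3901 bp
  7129 − 6692 = 437 bp
  7345 − 7129 = 216 bp
Sorted largest to smallest: 3901, 973, 961, 857, 437, 216 bp.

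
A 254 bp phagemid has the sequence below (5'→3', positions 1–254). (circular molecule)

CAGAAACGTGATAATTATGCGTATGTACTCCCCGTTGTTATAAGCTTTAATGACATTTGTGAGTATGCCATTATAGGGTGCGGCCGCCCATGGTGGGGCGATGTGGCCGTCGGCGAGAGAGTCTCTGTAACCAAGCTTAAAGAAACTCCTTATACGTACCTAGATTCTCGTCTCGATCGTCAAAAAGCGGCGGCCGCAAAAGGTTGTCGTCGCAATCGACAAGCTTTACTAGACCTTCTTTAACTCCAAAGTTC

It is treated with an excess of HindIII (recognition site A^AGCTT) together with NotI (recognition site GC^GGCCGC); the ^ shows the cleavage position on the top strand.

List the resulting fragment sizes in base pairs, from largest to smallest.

HindIII sites (AAGCTT) start at positions 42, 133, 221.
HindIII cuts after the first base of each site, so after positions 42, 133, 221.
NotI sites (GCGGCCGC) start at positions 80, 190.
NotI cuts after base 2 of each site, so after positions 81, 191.
Combined cut positions: 42, 81, 133, 191, 221.
Circular molecule, 5 cuts → 5 fragments:
  43–81 → 39 bp
  82–133 → 52 bp
  134–191 → 58 bp
  192–221 → 30 bp
  222–254 then 1–42 → 33 + 42 = 75 bp
Sorted largest to smallest: 75, 58, 52, 39, 30 bp.

75, 58, 52, 39, 30 bp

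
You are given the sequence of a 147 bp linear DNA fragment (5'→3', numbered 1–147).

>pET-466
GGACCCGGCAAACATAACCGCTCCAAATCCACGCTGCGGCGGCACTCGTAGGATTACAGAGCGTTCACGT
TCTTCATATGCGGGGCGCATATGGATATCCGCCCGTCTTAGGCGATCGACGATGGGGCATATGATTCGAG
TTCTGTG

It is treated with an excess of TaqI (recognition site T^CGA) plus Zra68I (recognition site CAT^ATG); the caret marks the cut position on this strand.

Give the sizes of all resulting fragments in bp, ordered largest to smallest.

77, 26, 14, 13, 11, 6 bp

TaqI sites (TCGA) start at positions 116, 136.
TaqI cuts after the first base of each site, so after positions 116, 136.
Zra68I sites (CATATG) start at positions 75, 88, 128.
Zra68I cuts after base 3 of each site, so after positions 77, 90, 130.
Combined cut positions: 77, 90, 116, 130, 136.
Linear molecule, 5 cuts → 6 fragments:
  1–77 → 77 bp
  78–90 → 13 bp
  91–116 → 26 bp
  117–130 → 14 bp
  131–136 → 6 bp
  137–147 → 11 bp
Sorted largest to smallest: 77, 26, 14, 13, 11, 6 bp.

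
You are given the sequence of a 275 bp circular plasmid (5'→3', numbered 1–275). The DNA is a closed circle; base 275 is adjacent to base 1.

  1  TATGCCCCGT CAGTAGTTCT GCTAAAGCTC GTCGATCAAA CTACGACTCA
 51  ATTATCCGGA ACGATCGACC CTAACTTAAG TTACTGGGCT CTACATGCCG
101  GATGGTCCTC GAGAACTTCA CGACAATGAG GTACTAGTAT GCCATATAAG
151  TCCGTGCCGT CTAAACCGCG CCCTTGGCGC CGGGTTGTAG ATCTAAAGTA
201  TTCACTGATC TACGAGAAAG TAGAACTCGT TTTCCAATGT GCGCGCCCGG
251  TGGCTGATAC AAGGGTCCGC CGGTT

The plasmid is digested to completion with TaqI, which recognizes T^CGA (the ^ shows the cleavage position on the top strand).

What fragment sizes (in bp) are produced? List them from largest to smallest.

198, 44, 33 bp

TaqI sites (TCGA) start at positions 32, 65, 109.
TaqI cuts after the first base of each site, so after positions 32, 65, 109.
Circular molecule, 3 cuts → 3 fragments:
  33–65 → 33 bp
  66–109 → 44 bp
  110–275 then 1–32 → 166 + 32 = 198 bp
Sorted largest to smallest: 198, 44, 33 bp.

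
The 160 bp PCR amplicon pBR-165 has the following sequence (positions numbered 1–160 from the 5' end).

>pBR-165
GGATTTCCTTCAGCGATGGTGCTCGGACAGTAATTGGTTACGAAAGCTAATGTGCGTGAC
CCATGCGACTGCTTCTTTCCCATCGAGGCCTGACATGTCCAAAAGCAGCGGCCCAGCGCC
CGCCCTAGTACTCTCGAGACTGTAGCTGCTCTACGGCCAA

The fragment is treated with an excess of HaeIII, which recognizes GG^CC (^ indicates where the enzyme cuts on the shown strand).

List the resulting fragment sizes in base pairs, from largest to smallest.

HaeIII sites (GGCC) start at positions 87, 110, 155.
HaeIII cuts after base 2 of each site, so after positions 88, 111, 156.
Linear molecule, 3 cuts → 4 fragments:
  1–88 → 88 bp
  89–111 → 23 bp
  112–156 → 45 bp
  157–160 → 4 bp
Sorted largest to smallest: 88, 45, 23, 4 bp.

88, 45, 23, 4 bp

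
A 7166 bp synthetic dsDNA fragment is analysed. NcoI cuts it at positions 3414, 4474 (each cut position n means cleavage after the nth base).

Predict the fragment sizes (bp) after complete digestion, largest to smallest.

3414, 2692, 1060 bp

Linear molecule, 2 cuts → 3 fragments:
  3414 − 0 = 3414 bp
  4474 − 3414 = 1060 bp
  7166 − 4474 = 2692 bp
Sorted largest to smallest: 3414, 2692, 1060 bp.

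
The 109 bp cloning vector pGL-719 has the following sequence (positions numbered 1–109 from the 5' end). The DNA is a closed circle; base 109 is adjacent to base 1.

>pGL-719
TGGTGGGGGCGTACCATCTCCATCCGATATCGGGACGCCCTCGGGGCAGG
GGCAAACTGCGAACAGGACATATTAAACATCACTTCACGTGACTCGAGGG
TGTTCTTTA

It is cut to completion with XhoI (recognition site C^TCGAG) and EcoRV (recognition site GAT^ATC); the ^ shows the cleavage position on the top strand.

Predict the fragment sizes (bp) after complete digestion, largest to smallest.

65, 44 bp

The XhoI site (CTCGAG) starts at position 93.
XhoI cuts after the first base of each site, so after position 93.
The EcoRV site (GATATC) starts at position 26.
EcoRV cuts after base 3 of each site, so after position 28.
Combined cut positions: 28, 93.
Circular molecule, 2 cuts → 2 fragments:
  29–93 → 65 bp
  94–109 then 1–28 → 16 + 28 = 44 bp
Sorted largest to smallest: 65, 44 bp.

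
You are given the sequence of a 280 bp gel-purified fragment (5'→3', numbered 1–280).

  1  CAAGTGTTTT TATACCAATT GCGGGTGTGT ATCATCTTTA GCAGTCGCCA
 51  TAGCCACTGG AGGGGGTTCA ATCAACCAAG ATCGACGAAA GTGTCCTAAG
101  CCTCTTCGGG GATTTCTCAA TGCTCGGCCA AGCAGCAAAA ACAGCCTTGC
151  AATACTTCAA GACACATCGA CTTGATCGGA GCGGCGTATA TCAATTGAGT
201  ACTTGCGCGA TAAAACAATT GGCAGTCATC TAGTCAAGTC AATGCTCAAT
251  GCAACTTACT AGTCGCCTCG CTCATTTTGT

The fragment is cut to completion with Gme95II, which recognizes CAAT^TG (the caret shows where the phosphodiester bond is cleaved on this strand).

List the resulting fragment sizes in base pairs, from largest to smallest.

176, 61, 24, 19 bp

Gme95II sites (CAATTG) start at positions 16, 192, 216.
Gme95II cuts after base 4 of each site, so after positions 19, 195, 219.
Linear molecule, 3 cuts → 4 fragments:
  1–19 → 19 bp
  20–195 → 176 bp
  196–219 → 24 bp
  220–280 → 61 bp
Sorted largest to smallest: 176, 61, 24, 19 bp.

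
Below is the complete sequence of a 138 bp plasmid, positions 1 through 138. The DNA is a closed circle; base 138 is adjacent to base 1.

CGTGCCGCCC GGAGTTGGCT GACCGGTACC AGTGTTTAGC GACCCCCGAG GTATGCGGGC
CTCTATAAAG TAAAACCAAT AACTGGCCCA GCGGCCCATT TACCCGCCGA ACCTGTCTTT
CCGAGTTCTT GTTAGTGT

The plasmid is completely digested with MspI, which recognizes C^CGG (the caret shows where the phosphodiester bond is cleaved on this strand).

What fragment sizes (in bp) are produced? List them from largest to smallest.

MspI sites (CCGG) start at positions 9, 23.
MspI cuts after the first base of each site, so after positions 9, 23.
Circular molecule, 2 cuts → 2 fragments:
  10–23 → 14 bp
  24–138 then 1–9 → 115 + 9 = 124 bp
Sorted largest to smallest: 124, 14 bp.

124, 14 bp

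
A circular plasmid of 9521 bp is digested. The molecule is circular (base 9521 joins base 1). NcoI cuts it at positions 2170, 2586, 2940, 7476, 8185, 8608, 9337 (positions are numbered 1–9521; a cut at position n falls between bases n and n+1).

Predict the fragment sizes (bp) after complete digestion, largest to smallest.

4536, 2354, 729, 709, 423, 416, 354 bp

Circular molecule, 7 cuts → 7 fragments:
  2586 − 2170 = 416 bp
  2940 − 2586 = 354 bp
  7476 − 2940 = 4536 bp
  8185 − 7476 = 709 bp
  8608 − 8185 = 423 bp
  9337 − 8608 = 729 bp
  wrap: 9521 − 9337 + 2170 = 2354 bp
Sorted largest to smallest: 4536, 2354, 729, 709, 423, 416, 354 bp.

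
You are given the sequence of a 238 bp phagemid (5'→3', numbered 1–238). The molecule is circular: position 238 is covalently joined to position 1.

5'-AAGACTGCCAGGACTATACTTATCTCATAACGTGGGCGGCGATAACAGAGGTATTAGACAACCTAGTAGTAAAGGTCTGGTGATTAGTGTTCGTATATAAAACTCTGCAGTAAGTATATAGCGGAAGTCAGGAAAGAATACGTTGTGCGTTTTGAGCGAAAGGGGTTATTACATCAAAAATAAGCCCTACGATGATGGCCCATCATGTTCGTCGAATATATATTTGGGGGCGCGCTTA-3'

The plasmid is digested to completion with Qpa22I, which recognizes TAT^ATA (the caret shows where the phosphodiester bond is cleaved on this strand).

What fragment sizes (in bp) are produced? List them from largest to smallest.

115, 102, 21 bp

Qpa22I sites (TATATA) start at positions 94, 115, 217.
Qpa22I cuts after base 3 of each site, so after positions 96, 117, 219.
Circular molecule, 3 cuts → 3 fragments:
  97–117 → 21 bp
  118–219 → 102 bp
  220–238 then 1–96 → 19 + 96 = 115 bp
Sorted largest to smallest: 115, 102, 21 bp.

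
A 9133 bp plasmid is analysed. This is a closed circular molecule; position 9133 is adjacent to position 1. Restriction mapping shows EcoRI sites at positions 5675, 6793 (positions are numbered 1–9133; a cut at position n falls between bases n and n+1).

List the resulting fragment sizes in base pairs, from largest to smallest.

8015, 1118 bp

Circular molecule, 2 cuts → 2 fragments:
  6793 − 5675 = 1118 bp
  wrap: 9133 − 6793 + 5675 = 8015 bp
Sorted largest to smallest: 8015, 1118 bp.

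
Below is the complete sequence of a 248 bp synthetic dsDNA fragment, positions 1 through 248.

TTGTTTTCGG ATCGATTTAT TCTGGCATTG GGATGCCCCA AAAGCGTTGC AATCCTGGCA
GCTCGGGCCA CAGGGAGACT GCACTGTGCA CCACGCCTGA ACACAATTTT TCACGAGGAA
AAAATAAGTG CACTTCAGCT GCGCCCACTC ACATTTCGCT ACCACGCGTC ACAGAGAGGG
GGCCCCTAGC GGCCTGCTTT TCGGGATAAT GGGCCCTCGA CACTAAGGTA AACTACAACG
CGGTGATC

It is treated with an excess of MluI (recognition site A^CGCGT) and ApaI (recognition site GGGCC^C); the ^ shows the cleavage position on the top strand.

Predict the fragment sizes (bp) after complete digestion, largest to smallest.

The MluI site (ACGCGT) starts at position 164.
MluI cuts after the first base of each site, so after position 164.
ApaI sites (GGGCCC) start at positions 180, 211.
ApaI cuts after base 5 of each site (before the last base), so after positions 184, 215.
Combined cut positions: 164, 184, 215.
Linear molecule, 3 cuts → 4 fragments:
  1–164 → 164 bp
  165–184 → 20 bp
  185–215 → 31 bp
  216–248 → 33 bp
Sorted largest to smallest: 164, 33, 31, 20 bp.

164, 33, 31, 20 bp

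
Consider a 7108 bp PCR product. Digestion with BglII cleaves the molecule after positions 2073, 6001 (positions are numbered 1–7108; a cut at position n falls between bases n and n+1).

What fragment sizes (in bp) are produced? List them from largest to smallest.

3928, 2073, 1107 bp

Linear molecule, 2 cuts → 3 fragments:
  2073 − 0 = 2073 bp
  6001 − 2073 = 3928 bp
  7108 − 6001 = 1107 bp
Sorted largest to smallest: 3928, 2073, 1107 bp.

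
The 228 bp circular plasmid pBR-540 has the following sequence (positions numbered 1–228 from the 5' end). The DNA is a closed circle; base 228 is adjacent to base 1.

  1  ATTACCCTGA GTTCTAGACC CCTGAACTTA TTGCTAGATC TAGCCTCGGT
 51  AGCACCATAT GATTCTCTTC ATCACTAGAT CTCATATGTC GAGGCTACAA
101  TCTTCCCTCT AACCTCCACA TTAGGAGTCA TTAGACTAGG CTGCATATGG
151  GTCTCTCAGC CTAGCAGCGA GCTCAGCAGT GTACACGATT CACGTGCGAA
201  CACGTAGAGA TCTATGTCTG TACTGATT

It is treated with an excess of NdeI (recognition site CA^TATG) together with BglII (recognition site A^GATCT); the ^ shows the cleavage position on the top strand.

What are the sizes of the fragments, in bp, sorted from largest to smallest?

NdeI sites (CATATG) start at positions 56, 83, 144.
NdeI cuts after base 2 of each site, so after positions 57, 84, 145.
BglII sites (AGATCT) start at positions 36, 77, 208.
BglII cuts after the first base of each site, so after positions 36, 77, 208.
Combined cut positions: 36, 57, 77, 84, 145, 208.
Circular molecule, 6 cuts → 6 fragments:
  37–57 → 21 bp
  58–77 → 20 bp
  78–84 → 7 bp
  85–145 → 61 bp
  146–208 → 63 bp
  209–228 then 1–36 → 20 + 36 = 56 bp
Sorted largest to smallest: 63, 61, 56, 21, 20, 7 bp.

63, 61, 56, 21, 20, 7 bp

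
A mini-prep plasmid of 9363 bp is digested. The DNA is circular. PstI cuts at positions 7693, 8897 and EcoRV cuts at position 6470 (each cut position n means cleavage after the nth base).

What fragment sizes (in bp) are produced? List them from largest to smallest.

Combined cut positions (sorted): 6470, 7693, 8897.
Circular molecule, 3 cuts → 3 fragments:
  7693 − 6470 = 1223 bp
  8897 − 7693 = 1204 bp
  wrap: 9363 − 8897 + 6470 = 6936 bp
Sorted largest to smallest: 6936, 1223, 1204 bp.

6936, 1223, 1204 bp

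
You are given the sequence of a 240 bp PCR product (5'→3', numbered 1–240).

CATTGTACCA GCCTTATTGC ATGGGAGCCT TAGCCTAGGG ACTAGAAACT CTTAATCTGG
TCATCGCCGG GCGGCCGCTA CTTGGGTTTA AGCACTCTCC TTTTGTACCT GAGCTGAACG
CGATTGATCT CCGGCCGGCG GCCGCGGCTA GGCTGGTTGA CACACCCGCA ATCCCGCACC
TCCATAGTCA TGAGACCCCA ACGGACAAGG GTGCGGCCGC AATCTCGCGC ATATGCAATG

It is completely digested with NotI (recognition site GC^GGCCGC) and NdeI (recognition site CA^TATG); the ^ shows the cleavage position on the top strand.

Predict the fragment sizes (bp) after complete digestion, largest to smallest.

NotI sites (GCGGCCGC) start at positions 71, 138, 213.
NotI cuts after base 2 of each site, so after positions 72, 139, 214.
The NdeI site (CATATG) starts at position 230.
NdeI cuts after base 2 of each site, so after position 231.
Combined cut positions: 72, 139, 214, 231.
Linear molecule, 4 cuts → 5 fragments:
  1–72 → 72 bp
  73–139 → 67 bp
  140–214 → 75 bp
  215–231 → 17 bp
  232–240 → 9 bp
Sorted largest to smallest: 75, 72, 67, 17, 9 bp.

75, 72, 67, 17, 9 bp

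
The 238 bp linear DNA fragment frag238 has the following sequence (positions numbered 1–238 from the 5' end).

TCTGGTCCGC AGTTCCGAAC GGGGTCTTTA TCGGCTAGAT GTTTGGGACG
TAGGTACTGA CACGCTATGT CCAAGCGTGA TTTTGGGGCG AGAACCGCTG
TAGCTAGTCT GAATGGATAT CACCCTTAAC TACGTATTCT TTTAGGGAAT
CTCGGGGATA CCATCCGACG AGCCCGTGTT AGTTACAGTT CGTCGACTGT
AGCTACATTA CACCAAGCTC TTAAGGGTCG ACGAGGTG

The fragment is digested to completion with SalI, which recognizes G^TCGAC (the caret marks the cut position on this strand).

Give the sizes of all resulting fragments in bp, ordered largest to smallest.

192, 35, 11 bp

SalI sites (GTCGAC) start at positions 192, 227.
SalI cuts after the first base of each site, so after positions 192, 227.
Linear molecule, 2 cuts → 3 fragments:
  1–192 → 192 bp
  193–227 → 35 bp
  228–238 → 11 bp
Sorted largest to smallest: 192, 35, 11 bp.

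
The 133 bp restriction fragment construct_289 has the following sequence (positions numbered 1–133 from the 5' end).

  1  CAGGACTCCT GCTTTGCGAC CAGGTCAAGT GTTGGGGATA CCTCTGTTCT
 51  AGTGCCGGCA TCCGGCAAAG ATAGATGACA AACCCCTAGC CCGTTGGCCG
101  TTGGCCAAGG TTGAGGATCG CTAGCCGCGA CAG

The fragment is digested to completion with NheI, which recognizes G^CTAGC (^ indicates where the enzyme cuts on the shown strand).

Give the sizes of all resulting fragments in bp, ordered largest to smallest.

120, 13 bp

The NheI site (GCTAGC) starts at position 120.
NheI cuts after the first base of each site, so after position 120.
Linear molecule, 1 cut → 2 fragments:
  1–120 → 120 bp
  121–133 → 13 bp
Sorted largest to smallest: 120, 13 bp.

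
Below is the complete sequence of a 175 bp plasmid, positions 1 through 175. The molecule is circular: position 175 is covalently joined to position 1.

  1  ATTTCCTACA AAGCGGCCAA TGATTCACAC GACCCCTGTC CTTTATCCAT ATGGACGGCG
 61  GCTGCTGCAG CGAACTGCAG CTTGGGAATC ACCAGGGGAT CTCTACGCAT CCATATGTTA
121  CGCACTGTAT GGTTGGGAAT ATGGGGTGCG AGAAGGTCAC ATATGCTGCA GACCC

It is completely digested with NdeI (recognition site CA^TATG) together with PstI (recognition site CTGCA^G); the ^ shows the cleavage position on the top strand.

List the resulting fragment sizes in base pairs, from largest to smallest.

54, 48, 34, 20, 10, 9 bp

NdeI sites (CATATG) start at positions 48, 112, 160.
NdeI cuts after base 2 of each site, so after positions 49, 113, 161.
PstI sites (CTGCAG) start at positions 65, 75, 166.
PstI cuts after base 5 of each site (before the last base), so after positions 69, 79, 170.
Combined cut positions: 49, 69, 79, 113, 161, 170.
Circular molecule, 6 cuts → 6 fragments:
  50–69 → 20 bp
  70–79 → 10 bp
  80–113 → 34 bp
  114–161 → 48 bp
  162–170 → 9 bp
  171–175 then 1–49 → 5 + 49 = 54 bp
Sorted largest to smallest: 54, 48, 34, 20, 10, 9 bp.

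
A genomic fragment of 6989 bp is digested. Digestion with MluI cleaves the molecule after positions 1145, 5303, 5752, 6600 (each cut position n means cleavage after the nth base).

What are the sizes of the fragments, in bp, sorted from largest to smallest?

4158, 1145, 848, 449, 389 bp

Linear molecule, 4 cuts → 5 fragments:
  1145 − 0 = 1145 bp
  5303 − 1145 = 4158 bp
  5752 − 5303 = 449 bp
  6600 − 5752 = 848 bp
  6989 − 6600 = 389 bp
Sorted largest to smallest: 4158, 1145, 848, 449, 389 bp.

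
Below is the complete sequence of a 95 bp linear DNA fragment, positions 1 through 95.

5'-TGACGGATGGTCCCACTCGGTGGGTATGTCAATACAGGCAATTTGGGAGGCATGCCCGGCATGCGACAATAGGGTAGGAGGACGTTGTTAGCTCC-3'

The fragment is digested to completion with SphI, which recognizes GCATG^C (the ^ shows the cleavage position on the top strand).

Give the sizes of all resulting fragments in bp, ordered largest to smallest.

SphI sites (GCATGC) start at positions 50, 59.
SphI cuts after base 5 of each site (before the last base), so after positions 54, 63.
Linear molecule, 2 cuts → 3 fragments:
  1–54 → 54 bp
  55–63 → 9 bp
  64–95 → 32 bp
Sorted largest to smallest: 54, 32, 9 bp.

54, 32, 9 bp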